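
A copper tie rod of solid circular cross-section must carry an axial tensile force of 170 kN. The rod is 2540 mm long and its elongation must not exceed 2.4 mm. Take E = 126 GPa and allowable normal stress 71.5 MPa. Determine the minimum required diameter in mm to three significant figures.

55.0 mm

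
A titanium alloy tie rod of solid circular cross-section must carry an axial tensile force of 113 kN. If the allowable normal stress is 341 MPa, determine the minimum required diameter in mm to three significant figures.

Required area A ≥ P/σ_allow = 113000/341 = 331.4 mm².
For a solid circular section, d ≥ √(4A/π) = 20.54 mm.

20.5 mm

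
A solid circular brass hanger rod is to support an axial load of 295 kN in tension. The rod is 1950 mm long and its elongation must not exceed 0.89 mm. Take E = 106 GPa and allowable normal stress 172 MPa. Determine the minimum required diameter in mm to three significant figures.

Required area A ≥ P/σ_allow = 295000/172 = 1715 mm².
For a solid circular section, d ≥ √(4A/π) = 46.73 mm.
Elongation limit: A ≥ PL/(Eδ_allow) = 295000·1950/(106000·0.89) = 6098 mm² ⇒ d ≥ 88.11 mm.
The elongation limit governs.

88.1 mm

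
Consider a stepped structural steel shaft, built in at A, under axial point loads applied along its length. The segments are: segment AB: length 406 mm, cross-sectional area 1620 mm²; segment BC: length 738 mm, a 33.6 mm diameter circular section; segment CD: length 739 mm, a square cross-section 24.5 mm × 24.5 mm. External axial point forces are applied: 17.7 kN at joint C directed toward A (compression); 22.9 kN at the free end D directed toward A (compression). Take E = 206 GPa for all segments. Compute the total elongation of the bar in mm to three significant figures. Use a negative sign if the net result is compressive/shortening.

Internal axial forces (sectioning from the free end, tension +): N_CD = -22.9 kN, N_BC = -40.6 kN, N_AB = -40.6 kN.
A_BC = 886.7 mm².
A_CD = 600.2 mm².
δ_AB = -40600·406/(1620·206000) = -0.04939 mm
δ_BC = -40600·738/(886.7·206000) = -0.164 mm
δ_CD = -22900·739/(600.2·206000) = -0.1369 mm
δ = Σδ_i = -0.3503 mm.

-0.350 mm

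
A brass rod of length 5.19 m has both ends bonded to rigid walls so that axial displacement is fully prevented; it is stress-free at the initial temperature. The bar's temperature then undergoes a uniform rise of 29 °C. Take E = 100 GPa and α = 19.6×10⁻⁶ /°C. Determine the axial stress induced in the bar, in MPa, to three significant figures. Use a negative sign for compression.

-56.8 MPa

Free thermal expansion αLΔT = 19.6e-6 · 5190 · 29 = 2.95 mm.
The walls impose strain ε = −(2.95)/5190 = -5.6840e-04; σ = Eε = 100000 · -5.6840e-04 = -56.84 MPa.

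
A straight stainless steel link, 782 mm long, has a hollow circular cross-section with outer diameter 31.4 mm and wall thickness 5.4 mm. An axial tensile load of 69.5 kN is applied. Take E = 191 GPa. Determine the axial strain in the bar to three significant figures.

A = 441.1 mm².
σ = N/A = 157.6 MPa; ε = σ/E = 157.6/191000 = 8.250e-04.

8.25e-04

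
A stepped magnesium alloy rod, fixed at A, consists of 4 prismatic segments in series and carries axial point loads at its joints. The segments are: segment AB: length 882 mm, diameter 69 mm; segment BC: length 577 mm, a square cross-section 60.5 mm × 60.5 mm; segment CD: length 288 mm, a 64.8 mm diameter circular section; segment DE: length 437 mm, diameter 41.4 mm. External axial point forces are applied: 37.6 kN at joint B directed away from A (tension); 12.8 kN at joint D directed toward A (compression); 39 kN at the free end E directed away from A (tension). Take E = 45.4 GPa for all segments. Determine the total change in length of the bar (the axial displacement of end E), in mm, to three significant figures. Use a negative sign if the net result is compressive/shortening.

0.752 mm

Internal axial forces (sectioning from the free end, tension +): N_DE = 39 kN, N_CD = 26.2 kN, N_BC = 26.2 kN, N_AB = 63.8 kN.
A_AB = 3739 mm².
A_BC = 3660 mm².
A_CD = 3298 mm².
A_DE = 1346 mm².
δ_AB = 63800·882/(3739·45400) = 0.3315 mm
δ_BC = 26200·577/(3660·45400) = 0.09097 mm
δ_CD = 26200·288/(3298·45400) = 0.0504 mm
δ_DE = 39000·437/(1346·45400) = 0.2789 mm
δ = Σδ_i = 0.7517 mm.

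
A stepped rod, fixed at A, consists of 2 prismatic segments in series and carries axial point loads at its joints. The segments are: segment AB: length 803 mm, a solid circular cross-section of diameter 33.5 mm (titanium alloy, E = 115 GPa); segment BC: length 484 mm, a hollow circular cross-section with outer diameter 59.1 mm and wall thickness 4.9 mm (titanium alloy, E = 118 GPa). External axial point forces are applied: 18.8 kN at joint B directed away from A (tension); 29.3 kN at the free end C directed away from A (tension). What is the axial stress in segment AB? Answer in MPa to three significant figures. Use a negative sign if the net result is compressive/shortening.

54.6 MPa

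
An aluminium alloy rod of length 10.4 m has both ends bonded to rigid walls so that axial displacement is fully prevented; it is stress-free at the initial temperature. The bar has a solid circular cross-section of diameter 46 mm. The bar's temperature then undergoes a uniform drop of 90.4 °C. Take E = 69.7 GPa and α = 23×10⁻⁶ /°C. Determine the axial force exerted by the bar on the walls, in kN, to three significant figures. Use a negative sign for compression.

Free thermal expansion αLΔT = 23e-6 · 10400 · -90.4 = -21.62 mm.
The walls impose strain ε = −(-21.62)/10400 = 2.0792e-03; σ = Eε = 69700 · 2.0792e-03 = 144.9 MPa.
Wall reaction R = σ·A = 144.9·1662 = 240800 N = 240.8 kN.

241 kN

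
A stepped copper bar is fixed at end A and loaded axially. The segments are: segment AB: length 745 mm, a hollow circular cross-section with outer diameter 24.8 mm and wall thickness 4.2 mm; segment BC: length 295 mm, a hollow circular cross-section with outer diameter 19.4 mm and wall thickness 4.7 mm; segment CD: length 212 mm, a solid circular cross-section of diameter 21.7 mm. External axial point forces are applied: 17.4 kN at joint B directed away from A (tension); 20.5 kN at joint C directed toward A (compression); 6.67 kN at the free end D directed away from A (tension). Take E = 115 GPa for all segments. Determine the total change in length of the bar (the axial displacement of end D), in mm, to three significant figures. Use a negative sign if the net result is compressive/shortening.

Internal axial forces (sectioning from the free end, tension +): N_CD = 6.67 kN, N_BC = -13.83 kN, N_AB = 3.57 kN.
A_AB = 271.8 mm².
A_BC = 217.1 mm².
A_CD = 369.8 mm².
δ_AB = 3570·745/(271.8·115000) = 0.08509 mm
δ_BC = -13830·295/(217.1·115000) = -0.1634 mm
δ_CD = 6670·212/(369.8·115000) = 0.03325 mm
δ = Σδ_i = -0.04512 mm.

-0.0451 mm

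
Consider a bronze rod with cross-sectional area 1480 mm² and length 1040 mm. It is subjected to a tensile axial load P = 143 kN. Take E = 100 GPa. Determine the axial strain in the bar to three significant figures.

σ = N/A = 96.62 MPa; ε = σ/E = 96.62/100000 = 9.662e-04.

9.66e-04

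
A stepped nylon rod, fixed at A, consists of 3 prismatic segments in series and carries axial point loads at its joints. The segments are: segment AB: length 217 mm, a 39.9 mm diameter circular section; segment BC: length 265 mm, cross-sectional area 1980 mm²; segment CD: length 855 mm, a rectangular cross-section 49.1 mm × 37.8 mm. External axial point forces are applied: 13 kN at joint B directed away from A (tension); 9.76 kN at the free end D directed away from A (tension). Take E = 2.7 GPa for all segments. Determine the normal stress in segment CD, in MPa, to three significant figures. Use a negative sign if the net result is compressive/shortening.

Internal axial forces (sectioning from the free end, tension +): N_CD = 9.76 kN, N_BC = 9.76 kN, N_AB = 22.76 kN.
A_CD = 1856 mm².
σ_CD = N_CD/A_CD = 9760/1856 = 5.259 MPa.

5.26 MPa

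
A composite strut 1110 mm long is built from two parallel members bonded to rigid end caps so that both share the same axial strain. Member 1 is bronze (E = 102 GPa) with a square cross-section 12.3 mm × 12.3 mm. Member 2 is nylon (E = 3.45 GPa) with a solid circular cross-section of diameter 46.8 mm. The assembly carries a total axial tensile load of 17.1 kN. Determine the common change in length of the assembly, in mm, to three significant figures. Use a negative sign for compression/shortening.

0.888 mm

A_1 = 151.3 mm².
A_2 = 1720 mm².
Equal strain + equilibrium ⇒ each member carries load in proportion to AE: A₁E₁ = 15430000 N, A₂E₂ = 5935000 N, ΣAE = 21370000 N.
δ = PL/ΣAE = 17100·1110/21370000 = 0.8884 mm.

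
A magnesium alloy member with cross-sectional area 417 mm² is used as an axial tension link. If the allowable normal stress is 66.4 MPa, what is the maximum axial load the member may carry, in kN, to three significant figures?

27.7 kN

P_max = σ_allow · A = 66.4 · 417 = 27690 N = 27.69 kN.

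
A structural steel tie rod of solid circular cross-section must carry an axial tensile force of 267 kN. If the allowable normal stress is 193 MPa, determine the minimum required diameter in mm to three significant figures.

42.0 mm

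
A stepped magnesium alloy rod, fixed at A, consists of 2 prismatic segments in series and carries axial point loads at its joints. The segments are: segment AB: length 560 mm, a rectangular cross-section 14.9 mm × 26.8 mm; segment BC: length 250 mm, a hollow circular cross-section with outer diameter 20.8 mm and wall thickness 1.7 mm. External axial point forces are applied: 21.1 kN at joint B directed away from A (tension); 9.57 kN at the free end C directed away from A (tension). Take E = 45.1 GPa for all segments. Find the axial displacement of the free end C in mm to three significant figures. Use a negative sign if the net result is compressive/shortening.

Internal axial forces (sectioning from the free end, tension +): N_BC = 9.57 kN, N_AB = 30.67 kN.
A_AB = 399.3 mm².
A_BC = 102 mm².
δ_AB = 30670·560/(399.3·45100) = 0.9537 mm
δ_BC = 9570·250/(102·45100) = 0.52 mm
δ = Σδ_i = 1.474 mm.

1.47 mm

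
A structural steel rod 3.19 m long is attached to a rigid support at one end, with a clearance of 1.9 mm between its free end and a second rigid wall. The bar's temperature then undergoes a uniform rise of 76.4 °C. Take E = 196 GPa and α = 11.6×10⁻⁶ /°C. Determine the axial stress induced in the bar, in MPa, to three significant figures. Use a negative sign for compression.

-57.0 MPa

Free thermal expansion αLΔT = 11.6e-6 · 3190 · 76.4 = 2.827 mm.
The walls engage after the gap closes; constrained expansion = 2.827 − 1.9 = 0.9271 mm.
The walls impose strain ε = −(0.9271)/3190 = -2.9063e-04; σ = Eε = 196000 · -2.9063e-04 = -56.96 MPa.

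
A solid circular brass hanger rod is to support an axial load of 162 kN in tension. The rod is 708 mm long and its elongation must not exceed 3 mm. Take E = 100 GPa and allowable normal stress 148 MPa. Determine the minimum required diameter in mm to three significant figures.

37.3 mm

Required area A ≥ P/σ_allow = 162000/148 = 1095 mm².
For a solid circular section, d ≥ √(4A/π) = 37.33 mm.
Elongation limit: A ≥ PL/(Eδ_allow) = 162000·708/(100000·3) = 382.3 mm² ⇒ d ≥ 22.06 mm.
The stress limit governs.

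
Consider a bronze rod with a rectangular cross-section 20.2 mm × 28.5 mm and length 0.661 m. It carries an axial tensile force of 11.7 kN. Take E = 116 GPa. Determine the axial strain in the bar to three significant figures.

A = 575.7 mm².
σ = N/A = 20.32 MPa; ε = σ/E = 20.32/116000 = 1.752e-04.

1.75e-04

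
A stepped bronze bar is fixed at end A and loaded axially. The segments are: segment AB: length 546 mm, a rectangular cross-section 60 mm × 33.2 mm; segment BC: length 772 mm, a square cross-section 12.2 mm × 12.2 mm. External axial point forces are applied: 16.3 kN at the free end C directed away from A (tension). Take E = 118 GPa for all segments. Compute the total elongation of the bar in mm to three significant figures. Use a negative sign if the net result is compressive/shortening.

0.754 mm

Internal axial forces (sectioning from the free end, tension +): N_BC = 16.3 kN, N_AB = 16.3 kN.
A_AB = 1992 mm².
A_BC = 148.8 mm².
δ_AB = 16300·546/(1992·118000) = 0.03786 mm
δ_BC = 16300·772/(148.8·118000) = 0.7165 mm
δ = Σδ_i = 0.7543 mm.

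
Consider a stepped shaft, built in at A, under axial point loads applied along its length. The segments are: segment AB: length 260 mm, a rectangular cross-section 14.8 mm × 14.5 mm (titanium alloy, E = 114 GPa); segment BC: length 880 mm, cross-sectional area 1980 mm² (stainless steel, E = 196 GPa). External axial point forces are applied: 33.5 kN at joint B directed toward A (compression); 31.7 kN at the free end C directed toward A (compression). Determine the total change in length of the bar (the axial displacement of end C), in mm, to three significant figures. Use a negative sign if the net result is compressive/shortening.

-0.765 mm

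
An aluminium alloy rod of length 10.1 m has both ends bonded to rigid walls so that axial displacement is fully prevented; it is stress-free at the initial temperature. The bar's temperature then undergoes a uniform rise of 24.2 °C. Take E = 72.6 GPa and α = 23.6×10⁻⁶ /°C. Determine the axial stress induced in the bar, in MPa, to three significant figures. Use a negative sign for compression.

Free thermal expansion αLΔT = 23.6e-6 · 10100 · 24.2 = 5.768 mm.
The walls impose strain ε = −(5.768)/10100 = -5.7112e-04; σ = Eε = 72600 · -5.7112e-04 = -41.46 MPa.

-41.5 MPa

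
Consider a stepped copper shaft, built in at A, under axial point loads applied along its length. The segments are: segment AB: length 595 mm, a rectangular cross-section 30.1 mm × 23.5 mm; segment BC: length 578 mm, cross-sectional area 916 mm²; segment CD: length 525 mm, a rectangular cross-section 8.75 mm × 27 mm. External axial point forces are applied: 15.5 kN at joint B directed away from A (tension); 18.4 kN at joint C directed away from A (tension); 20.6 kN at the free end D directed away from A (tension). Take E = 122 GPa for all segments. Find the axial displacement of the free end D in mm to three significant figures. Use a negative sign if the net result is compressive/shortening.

Internal axial forces (sectioning from the free end, tension +): N_CD = 20.6 kN, N_BC = 39 kN, N_AB = 54.5 kN.
A_AB = 707.4 mm².
A_CD = 236.2 mm².
δ_AB = 54500·595/(707.4·122000) = 0.3758 mm
δ_BC = 39000·578/(916·122000) = 0.2017 mm
δ_CD = 20600·525/(236.2·122000) = 0.3752 mm
δ = Σδ_i = 0.9527 mm.

0.953 mm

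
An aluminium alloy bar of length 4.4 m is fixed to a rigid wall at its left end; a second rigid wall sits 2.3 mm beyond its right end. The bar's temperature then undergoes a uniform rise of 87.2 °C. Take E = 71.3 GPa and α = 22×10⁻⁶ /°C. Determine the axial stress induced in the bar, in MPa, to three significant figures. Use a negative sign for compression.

-99.5 MPa

Free thermal expansion αLΔT = 22e-6 · 4400 · 87.2 = 8.441 mm.
The walls engage after the gap closes; constrained expansion = 8.441 − 2.3 = 6.141 mm.
The walls impose strain ε = −(6.141)/4400 = -1.3957e-03; σ = Eε = 71300 · -1.3957e-03 = -99.51 MPa.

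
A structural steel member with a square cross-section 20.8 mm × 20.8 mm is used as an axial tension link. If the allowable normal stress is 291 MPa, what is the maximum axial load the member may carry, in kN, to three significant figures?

A = 432.6 mm².
P_max = σ_allow · A = 291 · 432.6 = 125900 N = 125.9 kN.

126 kN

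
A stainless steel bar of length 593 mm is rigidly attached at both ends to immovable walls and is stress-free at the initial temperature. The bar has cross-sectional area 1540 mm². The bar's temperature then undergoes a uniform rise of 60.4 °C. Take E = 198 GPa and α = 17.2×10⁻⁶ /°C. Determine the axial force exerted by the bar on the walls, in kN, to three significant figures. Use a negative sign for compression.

Free thermal expansion αLΔT = 17.2e-6 · 593 · 60.4 = 0.6161 mm.
The walls impose strain ε = −(0.6161)/593 = -1.0389e-03; σ = Eε = 198000 · -1.0389e-03 = -205.7 MPa.
Wall reaction R = σ·A = -205.7·1540 = -316800 N = -316.8 kN.

-317 kN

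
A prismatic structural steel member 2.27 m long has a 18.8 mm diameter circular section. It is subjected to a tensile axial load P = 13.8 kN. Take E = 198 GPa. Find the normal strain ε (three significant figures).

A = 277.6 mm².
σ = N/A = 49.71 MPa; ε = σ/E = 49.71/198000 = 2.511e-04.

2.51e-04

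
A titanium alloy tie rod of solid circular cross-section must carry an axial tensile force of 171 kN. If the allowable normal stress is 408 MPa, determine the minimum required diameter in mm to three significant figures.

Required area A ≥ P/σ_allow = 171000/408 = 419.1 mm².
For a solid circular section, d ≥ √(4A/π) = 23.1 mm.

23.1 mm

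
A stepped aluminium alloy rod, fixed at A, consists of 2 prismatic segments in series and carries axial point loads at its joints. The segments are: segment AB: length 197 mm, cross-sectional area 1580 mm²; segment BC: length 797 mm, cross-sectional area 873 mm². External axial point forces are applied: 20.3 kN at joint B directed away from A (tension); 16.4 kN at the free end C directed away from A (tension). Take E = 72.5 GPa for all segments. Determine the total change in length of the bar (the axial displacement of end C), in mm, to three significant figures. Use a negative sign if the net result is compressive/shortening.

0.270 mm

Internal axial forces (sectioning from the free end, tension +): N_BC = 16.4 kN, N_AB = 36.7 kN.
δ_AB = 36700·197/(1580·72500) = 0.06312 mm
δ_BC = 16400·797/(873·72500) = 0.2065 mm
δ = Σδ_i = 0.2696 mm.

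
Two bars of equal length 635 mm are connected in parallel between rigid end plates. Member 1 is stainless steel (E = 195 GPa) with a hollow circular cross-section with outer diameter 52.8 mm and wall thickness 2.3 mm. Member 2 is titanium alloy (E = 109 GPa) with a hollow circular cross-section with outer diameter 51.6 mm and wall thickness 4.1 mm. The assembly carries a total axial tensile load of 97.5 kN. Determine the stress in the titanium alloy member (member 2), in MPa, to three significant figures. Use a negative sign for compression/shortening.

A_1 = 364.9 mm².
A_2 = 611.8 mm².
Equal strain + equilibrium ⇒ each member carries load in proportion to AE: A₁E₁ = 71150000 N, A₂E₂ = 66690000 N, ΣAE = 137800000 N.
σ₂ = P·E₂/ΣAE = 97500·109000/137800000 = 77.1 MPa.

77.1 MPa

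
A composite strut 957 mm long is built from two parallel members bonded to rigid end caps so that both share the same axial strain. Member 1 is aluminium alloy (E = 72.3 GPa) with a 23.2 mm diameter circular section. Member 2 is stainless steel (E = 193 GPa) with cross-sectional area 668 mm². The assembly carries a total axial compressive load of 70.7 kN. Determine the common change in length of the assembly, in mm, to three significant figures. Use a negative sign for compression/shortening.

-0.424 mm

A_1 = 422.7 mm².
Equal strain + equilibrium ⇒ each member carries load in proportion to AE: A₁E₁ = 30560000 N, A₂E₂ = 128900000 N, ΣAE = 159500000 N.
δ = PL/ΣAE = -70700·957/159500000 = -0.4242 mm.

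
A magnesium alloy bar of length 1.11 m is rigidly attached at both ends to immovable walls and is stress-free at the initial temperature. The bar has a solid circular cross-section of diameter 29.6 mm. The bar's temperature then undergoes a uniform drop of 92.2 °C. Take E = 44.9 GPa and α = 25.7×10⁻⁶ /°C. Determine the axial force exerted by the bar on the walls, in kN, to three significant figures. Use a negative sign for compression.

Free thermal expansion αLΔT = 25.7e-6 · 1110 · -92.2 = -2.63 mm.
The walls impose strain ε = −(-2.63)/1110 = 2.3695e-03; σ = Eε = 44900 · 2.3695e-03 = 106.4 MPa.
Wall reaction R = σ·A = 106.4·688.1 = 73210 N = 73.21 kN.

73.2 kN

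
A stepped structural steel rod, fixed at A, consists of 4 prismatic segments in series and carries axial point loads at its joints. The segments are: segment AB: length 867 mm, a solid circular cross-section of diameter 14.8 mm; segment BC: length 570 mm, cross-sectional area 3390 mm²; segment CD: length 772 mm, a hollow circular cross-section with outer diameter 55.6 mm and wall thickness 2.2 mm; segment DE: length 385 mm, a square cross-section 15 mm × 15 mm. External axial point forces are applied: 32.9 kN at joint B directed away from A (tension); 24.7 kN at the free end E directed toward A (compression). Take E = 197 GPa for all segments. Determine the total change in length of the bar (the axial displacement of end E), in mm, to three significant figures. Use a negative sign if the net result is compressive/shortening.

-0.288 mm

Internal axial forces (sectioning from the free end, tension +): N_DE = -24.7 kN, N_CD = -24.7 kN, N_BC = -24.7 kN, N_AB = 8.2 kN.
A_AB = 172 mm².
A_CD = 369.1 mm².
A_DE = 225 mm².
δ_AB = 8200·867/(172·197000) = 0.2098 mm
δ_BC = -24700·570/(3390·197000) = -0.02108 mm
δ_CD = -24700·772/(369.1·197000) = -0.2623 mm
δ_DE = -24700·385/(225·197000) = -0.2145 mm
δ = Σδ_i = -0.2881 mm.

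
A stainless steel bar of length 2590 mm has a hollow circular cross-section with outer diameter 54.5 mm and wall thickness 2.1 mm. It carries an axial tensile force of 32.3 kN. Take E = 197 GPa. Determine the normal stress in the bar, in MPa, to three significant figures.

93.4 MPa

A = 345.7 mm².
σ = N/A = 32300/345.7 = 93.43 MPa.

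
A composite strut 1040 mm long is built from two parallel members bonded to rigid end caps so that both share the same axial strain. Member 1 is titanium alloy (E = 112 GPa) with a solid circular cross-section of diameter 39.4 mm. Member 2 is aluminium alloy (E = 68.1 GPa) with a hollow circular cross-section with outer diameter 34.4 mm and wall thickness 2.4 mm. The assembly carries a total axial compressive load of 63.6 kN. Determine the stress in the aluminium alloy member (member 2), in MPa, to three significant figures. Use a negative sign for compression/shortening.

A_1 = 1219 mm².
A_2 = 241.3 mm².
Equal strain + equilibrium ⇒ each member carries load in proportion to AE: A₁E₁ = 136600000 N, A₂E₂ = 16430000 N, ΣAE = 153000000 N.
σ₂ = P·E₂/ΣAE = -63600·68100/153000000 = -28.31 MPa.

-28.3 MPa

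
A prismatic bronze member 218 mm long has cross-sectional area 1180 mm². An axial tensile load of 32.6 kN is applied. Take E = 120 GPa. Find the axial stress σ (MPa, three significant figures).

27.6 MPa

σ = N/A = 32600/1180 = 27.63 MPa.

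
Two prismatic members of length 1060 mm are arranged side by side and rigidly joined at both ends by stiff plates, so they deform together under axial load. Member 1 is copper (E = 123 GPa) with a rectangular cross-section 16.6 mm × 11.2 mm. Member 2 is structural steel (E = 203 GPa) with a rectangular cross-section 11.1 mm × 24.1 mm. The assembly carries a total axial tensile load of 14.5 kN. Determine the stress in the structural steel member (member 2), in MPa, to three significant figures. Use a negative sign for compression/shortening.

A_1 = 185.9 mm².
A_2 = 267.5 mm².
Equal strain + equilibrium ⇒ each member carries load in proportion to AE: A₁E₁ = 22870000 N, A₂E₂ = 54300000 N, ΣAE = 77170000 N.
σ₂ = P·E₂/ΣAE = 14500·203000/77170000 = 38.14 MPa.

38.1 MPa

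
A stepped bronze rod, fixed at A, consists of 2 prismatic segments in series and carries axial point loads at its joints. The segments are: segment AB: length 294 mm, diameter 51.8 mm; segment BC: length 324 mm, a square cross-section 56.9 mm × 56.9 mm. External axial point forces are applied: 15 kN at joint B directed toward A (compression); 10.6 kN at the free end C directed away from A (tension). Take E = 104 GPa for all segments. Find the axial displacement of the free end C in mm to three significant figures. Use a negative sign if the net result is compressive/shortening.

Internal axial forces (sectioning from the free end, tension +): N_BC = 10.6 kN, N_AB = -4.4 kN.
A_AB = 2107 mm².
A_BC = 3238 mm².
δ_AB = -4400·294/(2107·104000) = -0.005902 mm
δ_BC = 10600·324/(3238·104000) = 0.0102 mm
δ = Σδ_i = 0.004298 mm.

0.00430 mm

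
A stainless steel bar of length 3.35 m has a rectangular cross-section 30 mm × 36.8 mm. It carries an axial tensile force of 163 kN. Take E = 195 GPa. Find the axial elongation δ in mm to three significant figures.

A = 1104 mm².
δ_mech = NL/(AE) = 163000·3350/(1104·195000) = 2.536 mm.

2.54 mm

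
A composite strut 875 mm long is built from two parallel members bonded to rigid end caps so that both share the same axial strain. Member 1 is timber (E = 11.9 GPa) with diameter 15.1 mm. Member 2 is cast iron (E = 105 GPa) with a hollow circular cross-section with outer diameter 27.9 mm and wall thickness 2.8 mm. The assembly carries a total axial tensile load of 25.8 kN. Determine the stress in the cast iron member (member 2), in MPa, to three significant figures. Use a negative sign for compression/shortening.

A_1 = 179.1 mm².
A_2 = 220.8 mm².
Equal strain + equilibrium ⇒ each member carries load in proportion to AE: A₁E₁ = 2131000 N, A₂E₂ = 23180000 N, ΣAE = 25310000 N.
σ₂ = P·E₂/ΣAE = 25800·105000/25310000 = 107 MPa.

107 MPa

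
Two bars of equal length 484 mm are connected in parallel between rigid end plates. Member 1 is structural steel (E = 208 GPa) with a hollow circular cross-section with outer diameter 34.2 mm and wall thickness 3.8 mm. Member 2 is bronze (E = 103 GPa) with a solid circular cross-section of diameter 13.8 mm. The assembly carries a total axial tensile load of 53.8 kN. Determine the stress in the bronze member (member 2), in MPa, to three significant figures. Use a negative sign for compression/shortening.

A_1 = 362.9 mm².
A_2 = 149.6 mm².
Equal strain + equilibrium ⇒ each member carries load in proportion to AE: A₁E₁ = 75490000 N, A₂E₂ = 15410000 N, ΣAE = 90890000 N.
σ₂ = P·E₂/ΣAE = 53800·103000/90890000 = 60.97 MPa.

61.0 MPa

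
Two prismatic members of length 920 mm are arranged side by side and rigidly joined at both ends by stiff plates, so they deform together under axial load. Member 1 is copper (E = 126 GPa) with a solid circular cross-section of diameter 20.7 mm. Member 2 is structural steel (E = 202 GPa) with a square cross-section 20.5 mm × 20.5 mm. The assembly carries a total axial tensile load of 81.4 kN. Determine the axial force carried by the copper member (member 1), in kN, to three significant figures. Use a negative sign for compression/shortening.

27.1 kN

A_1 = 336.5 mm².
A_2 = 420.2 mm².
Equal strain + equilibrium ⇒ each member carries load in proportion to AE: A₁E₁ = 42400000 N, A₂E₂ = 84890000 N, ΣAE = 127300000 N.
F₁ = P·A₁E₁/ΣAE = 81400·42400000/127300000 = 27120 N.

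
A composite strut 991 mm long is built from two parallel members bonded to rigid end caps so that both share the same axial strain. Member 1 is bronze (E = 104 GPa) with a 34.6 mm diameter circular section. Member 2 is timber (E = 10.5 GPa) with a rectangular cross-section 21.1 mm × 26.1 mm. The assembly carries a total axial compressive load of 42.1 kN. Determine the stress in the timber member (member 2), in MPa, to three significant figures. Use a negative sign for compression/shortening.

A_1 = 940.2 mm².
A_2 = 550.7 mm².
Equal strain + equilibrium ⇒ each member carries load in proportion to AE: A₁E₁ = 97790000 N, A₂E₂ = 5782000 N, ΣAE = 103600000 N.
σ₂ = P·E₂/ΣAE = -42100·10500/103600000 = -4.268 MPa.

-4.27 MPa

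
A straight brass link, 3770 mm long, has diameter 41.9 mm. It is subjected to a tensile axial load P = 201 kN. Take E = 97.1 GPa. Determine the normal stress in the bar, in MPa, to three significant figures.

A = 1379 mm².
σ = N/A = 201000/1379 = 145.8 MPa.

146 MPa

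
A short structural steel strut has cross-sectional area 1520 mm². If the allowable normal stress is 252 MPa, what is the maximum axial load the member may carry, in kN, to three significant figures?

383 kN

P_max = σ_allow · A = 252 · 1520 = 383000 N = 383 kN.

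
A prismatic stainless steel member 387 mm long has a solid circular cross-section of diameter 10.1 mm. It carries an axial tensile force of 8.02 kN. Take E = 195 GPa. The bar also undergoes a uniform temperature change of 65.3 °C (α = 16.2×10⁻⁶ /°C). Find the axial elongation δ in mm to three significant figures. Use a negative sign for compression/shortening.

A = 80.12 mm².
δ_mech = NL/(AE) = 8020·387/(80.12·195000) = 0.1987 mm.
δ_thermal = αLΔT = 16.2e-6·387·65.3 = 0.4094 mm.
δ = δ_mech + δ_thermal = 0.6081 mm.

0.608 mm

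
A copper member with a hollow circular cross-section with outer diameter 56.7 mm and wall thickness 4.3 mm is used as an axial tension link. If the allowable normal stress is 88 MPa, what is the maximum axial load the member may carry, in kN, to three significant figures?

A = 707.9 mm².
P_max = σ_allow · A = 88 · 707.9 = 62290 N = 62.29 kN.

62.3 kN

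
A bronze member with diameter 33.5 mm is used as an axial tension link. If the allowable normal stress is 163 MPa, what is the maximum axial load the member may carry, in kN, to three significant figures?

A = 881.4 mm².
P_max = σ_allow · A = 163 · 881.4 = 143700 N = 143.7 kN.

144 kN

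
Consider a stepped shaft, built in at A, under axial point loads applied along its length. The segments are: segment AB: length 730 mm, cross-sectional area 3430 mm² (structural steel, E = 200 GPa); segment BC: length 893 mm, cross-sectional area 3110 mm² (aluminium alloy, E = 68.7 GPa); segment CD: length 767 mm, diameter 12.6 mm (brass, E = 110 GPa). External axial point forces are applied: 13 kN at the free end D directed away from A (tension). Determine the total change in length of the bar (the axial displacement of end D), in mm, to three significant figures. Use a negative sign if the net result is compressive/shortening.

0.795 mm

Internal axial forces (sectioning from the free end, tension +): N_CD = 13 kN, N_BC = 13 kN, N_AB = 13 kN.
A_CD = 124.7 mm².
δ_AB = 13000·730/(3430·200000) = 0.01383 mm
δ_BC = 13000·893/(3110·68700) = 0.05433 mm
δ_CD = 13000·767/(124.7·110000) = 0.727 mm
δ = Σδ_i = 0.7951 mm.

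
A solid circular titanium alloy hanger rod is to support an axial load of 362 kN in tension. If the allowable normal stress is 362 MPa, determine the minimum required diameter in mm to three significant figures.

Required area A ≥ P/σ_allow = 362000/362 = 1000 mm².
For a solid circular section, d ≥ √(4A/π) = 35.68 mm.

35.7 mm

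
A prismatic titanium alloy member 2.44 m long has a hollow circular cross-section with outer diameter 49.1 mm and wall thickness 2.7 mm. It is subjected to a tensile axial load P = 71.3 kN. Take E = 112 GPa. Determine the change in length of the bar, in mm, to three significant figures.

3.95 mm

A = 393.6 mm².
δ_mech = NL/(AE) = 71300·2440/(393.6·112000) = 3.947 mm.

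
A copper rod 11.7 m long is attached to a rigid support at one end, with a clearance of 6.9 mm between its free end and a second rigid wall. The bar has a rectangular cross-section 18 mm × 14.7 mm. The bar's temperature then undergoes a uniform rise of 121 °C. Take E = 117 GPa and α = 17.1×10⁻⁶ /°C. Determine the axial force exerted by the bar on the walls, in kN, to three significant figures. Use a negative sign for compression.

-45.8 kN

Free thermal expansion αLΔT = 17.1e-6 · 11700 · 121 = 24.21 mm.
The walls engage after the gap closes; constrained expansion = 24.21 − 6.9 = 17.31 mm.
The walls impose strain ε = −(17.31)/11700 = -1.4794e-03; σ = Eε = 117000 · -1.4794e-03 = -173.1 MPa.
Wall reaction R = σ·A = -173.1·264.6 = -45800 N = -45.8 kN.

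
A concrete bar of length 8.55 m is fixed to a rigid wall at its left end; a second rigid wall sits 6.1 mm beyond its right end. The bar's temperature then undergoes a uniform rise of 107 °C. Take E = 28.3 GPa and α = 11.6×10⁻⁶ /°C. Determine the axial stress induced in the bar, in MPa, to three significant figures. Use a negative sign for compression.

-14.9 MPa

Free thermal expansion αLΔT = 11.6e-6 · 8550 · 107 = 10.61 mm.
The walls engage after the gap closes; constrained expansion = 10.61 − 6.1 = 4.512 mm.
The walls impose strain ε = −(4.512)/8550 = -5.2775e-04; σ = Eε = 28300 · -5.2775e-04 = -14.94 MPa.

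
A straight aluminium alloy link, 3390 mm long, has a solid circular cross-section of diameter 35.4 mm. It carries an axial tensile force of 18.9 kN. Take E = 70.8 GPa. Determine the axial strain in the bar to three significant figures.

2.71e-04

A = 984.2 mm².
σ = N/A = 19.2 MPa; ε = σ/E = 19.2/70800 = 2.712e-04.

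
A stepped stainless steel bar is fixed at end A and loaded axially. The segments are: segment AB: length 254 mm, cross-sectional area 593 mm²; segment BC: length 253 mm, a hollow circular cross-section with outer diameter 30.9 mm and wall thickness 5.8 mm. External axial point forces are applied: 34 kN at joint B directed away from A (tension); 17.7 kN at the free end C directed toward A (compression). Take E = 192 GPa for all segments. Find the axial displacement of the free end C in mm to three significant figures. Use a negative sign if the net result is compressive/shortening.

-0.0146 mm

Internal axial forces (sectioning from the free end, tension +): N_BC = -17.7 kN, N_AB = 16.3 kN.
A_BC = 457.4 mm².
δ_AB = 16300·254/(593·192000) = 0.03636 mm
δ_BC = -17700·253/(457.4·192000) = -0.051 mm
δ = Σδ_i = -0.01463 mm.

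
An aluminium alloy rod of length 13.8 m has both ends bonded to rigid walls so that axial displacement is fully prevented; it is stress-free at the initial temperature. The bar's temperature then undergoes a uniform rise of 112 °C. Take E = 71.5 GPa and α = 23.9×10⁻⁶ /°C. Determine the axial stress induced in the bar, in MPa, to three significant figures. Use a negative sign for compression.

Free thermal expansion αLΔT = 23.9e-6 · 13800 · 112 = 36.94 mm.
The walls impose strain ε = −(36.94)/13800 = -2.6768e-03; σ = Eε = 71500 · -2.6768e-03 = -191.4 MPa.

-191 MPa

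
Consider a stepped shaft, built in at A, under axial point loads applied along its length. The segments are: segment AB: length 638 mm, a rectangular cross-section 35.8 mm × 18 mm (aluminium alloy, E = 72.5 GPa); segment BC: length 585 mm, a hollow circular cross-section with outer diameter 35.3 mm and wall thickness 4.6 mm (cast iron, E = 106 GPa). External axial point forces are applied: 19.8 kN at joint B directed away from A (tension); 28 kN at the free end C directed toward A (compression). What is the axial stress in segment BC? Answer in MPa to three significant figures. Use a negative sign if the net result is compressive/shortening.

-63.1 MPa

Internal axial forces (sectioning from the free end, tension +): N_BC = -28 kN, N_AB = -8.2 kN.
A_BC = 443.7 mm².
σ_BC = N_BC/A_BC = -28000/443.7 = -63.11 MPa.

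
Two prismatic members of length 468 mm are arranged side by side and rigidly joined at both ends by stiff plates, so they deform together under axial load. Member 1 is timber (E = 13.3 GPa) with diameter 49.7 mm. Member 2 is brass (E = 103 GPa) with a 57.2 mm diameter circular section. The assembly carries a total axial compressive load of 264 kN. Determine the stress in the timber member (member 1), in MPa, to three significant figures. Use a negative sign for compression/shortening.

A_1 = 1940 mm².
A_2 = 2570 mm².
Equal strain + equilibrium ⇒ each member carries load in proportion to AE: A₁E₁ = 25800000 N, A₂E₂ = 264700000 N, ΣAE = 290500000 N.
σ₁ = P·E₁/ΣAE = -264000·13300/290500000 = -12.09 MPa.

-12.1 MPa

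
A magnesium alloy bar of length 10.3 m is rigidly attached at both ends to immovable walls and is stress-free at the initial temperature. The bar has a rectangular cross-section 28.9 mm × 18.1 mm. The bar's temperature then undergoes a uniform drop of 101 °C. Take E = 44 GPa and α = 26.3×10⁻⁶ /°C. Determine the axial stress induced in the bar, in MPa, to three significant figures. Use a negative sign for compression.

117 MPa

Free thermal expansion αLΔT = 26.3e-6 · 10300 · -101 = -27.36 mm.
The walls impose strain ε = −(-27.36)/10300 = 2.6563e-03; σ = Eε = 44000 · 2.6563e-03 = 116.9 MPa.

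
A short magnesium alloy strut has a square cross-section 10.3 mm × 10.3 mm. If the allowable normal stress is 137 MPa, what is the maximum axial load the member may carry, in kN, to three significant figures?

14.5 kN

A = 106.1 mm².
P_max = σ_allow · A = 137 · 106.1 = 14530 N = 14.53 kN.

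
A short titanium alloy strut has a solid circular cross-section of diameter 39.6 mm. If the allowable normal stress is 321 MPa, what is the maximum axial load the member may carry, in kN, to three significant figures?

A = 1232 mm².
P_max = σ_allow · A = 321 · 1232 = 395400 N = 395.4 kN.

395 kN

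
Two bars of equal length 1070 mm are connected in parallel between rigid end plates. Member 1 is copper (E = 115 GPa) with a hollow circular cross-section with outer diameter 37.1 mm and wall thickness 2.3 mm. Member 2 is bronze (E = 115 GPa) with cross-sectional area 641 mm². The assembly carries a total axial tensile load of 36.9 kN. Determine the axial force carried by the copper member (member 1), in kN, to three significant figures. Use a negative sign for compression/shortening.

A_1 = 251.5 mm².
Equal strain + equilibrium ⇒ each member carries load in proportion to AE: A₁E₁ = 28920000 N, A₂E₂ = 73720000 N, ΣAE = 102600000 N.
F₁ = P·A₁E₁/ΣAE = 36900·28920000/102600000 = 10400 N.

10.4 kN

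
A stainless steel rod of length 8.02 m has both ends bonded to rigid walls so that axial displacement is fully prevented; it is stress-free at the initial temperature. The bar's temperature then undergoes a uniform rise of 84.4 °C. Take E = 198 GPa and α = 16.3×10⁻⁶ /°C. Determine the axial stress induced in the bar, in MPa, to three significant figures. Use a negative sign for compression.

-272 MPa

Free thermal expansion αLΔT = 16.3e-6 · 8020 · 84.4 = 11.03 mm.
The walls impose strain ε = −(11.03)/8020 = -1.3757e-03; σ = Eε = 198000 · -1.3757e-03 = -272.4 MPa.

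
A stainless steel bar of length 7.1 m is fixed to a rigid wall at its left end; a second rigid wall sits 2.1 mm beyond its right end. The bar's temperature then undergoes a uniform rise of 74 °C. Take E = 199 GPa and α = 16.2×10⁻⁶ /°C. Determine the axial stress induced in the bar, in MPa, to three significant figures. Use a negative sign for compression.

Free thermal expansion αLΔT = 16.2e-6 · 7100 · 74 = 8.511 mm.
The walls engage after the gap closes; constrained expansion = 8.511 − 2.1 = 6.411 mm.
The walls impose strain ε = −(6.411)/7100 = -9.0303e-04; σ = Eε = 199000 · -9.0303e-04 = -179.7 MPa.

-180 MPa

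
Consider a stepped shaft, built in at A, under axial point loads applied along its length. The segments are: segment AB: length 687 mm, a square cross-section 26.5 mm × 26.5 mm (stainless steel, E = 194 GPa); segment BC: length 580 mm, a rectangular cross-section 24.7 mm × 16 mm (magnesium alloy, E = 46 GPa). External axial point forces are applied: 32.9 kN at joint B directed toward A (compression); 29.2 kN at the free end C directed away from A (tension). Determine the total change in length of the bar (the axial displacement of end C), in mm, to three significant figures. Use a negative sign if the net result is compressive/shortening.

Internal axial forces (sectioning from the free end, tension +): N_BC = 29.2 kN, N_AB = -3.7 kN.
A_AB = 702.2 mm².
A_BC = 395.2 mm².
δ_AB = -3700·687/(702.2·194000) = -0.01866 mm
δ_BC = 29200·580/(395.2·46000) = 0.9316 mm
δ = Σδ_i = 0.913 mm.

0.913 mm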